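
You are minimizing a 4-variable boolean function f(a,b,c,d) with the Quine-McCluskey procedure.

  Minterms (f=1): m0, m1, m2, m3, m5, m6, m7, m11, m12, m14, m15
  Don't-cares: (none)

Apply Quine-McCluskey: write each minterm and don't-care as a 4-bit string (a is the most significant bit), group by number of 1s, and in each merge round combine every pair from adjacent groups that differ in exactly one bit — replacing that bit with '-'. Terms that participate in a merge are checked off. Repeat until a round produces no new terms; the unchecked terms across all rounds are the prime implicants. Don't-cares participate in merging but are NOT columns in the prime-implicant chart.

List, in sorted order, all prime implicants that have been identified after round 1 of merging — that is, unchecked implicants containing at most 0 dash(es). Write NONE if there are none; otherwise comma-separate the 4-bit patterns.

NONE

[col 0] 0000*, 0001*, 0010*, 0011*, 0101*, 0110*, 0111*, 1011*, 1100*, 1110*, 1111*
[col 1] -011*, -110*, -111*, 0-01*, 0-10*, 0-11*, 00-0*, 00-1*, 000-*, 001-*, 01-1*, 011-*, 1-11*, 11-0, 111-*
[col 2] --11, -11-, 0--1, 0-1-, 00--
Prime implicants: --11, -11-, 0--1, 0-1-, 00--, 11-0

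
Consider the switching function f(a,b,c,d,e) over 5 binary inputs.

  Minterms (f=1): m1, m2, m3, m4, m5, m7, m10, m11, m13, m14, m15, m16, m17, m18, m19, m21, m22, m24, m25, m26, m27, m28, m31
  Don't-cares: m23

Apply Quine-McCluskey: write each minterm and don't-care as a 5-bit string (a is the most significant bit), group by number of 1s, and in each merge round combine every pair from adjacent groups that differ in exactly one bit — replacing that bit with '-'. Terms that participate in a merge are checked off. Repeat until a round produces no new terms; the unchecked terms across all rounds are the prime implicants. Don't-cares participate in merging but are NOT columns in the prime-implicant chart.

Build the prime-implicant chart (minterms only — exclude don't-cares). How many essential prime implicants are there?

size-2^0 implicants → 00001(✓)  00010(✓)  00011(✓)  00100(✓)  00101(✓)  00111(✓)  01010(✓)  01011(✓)  01101(✓)  01110(✓)  01111(✓)  10000(✓)  10001(✓)  10010(✓)  10011(✓)  10101(✓)  10110(✓)  10111(✓)  11000(✓)  11001(✓)  11010(✓)  11011(✓)  11100(✓)  11111(✓)
size-2^1 implicants → -0001(✓)  -0010(✓)  -0011(✓)  -0101(✓)  -0111(✓)  -1010(✓)  -1011(✓)  -1111(✓)  0-010(✓)  0-011(✓)  0-101(✓)  0-111(✓)  00-01(✓)  00-11(✓)  000-1(✓)  0001-(✓)  001-1(✓)  0010-  01-10(✓)  01-11(✓)  0101-(✓)  011-1(✓)  0111-(✓)  1-000(✓)  1-001(✓)  1-010(✓)  1-011(✓)  1-111(✓)  10-01(✓)  10-10(✓)  10-11(✓)  100-0(✓)  100-1(✓)  1000-(✓)  1001-(✓)  101-1(✓)  1011-(✓)  11-00  11-11(✓)  110-0(✓)  110-1(✓)  1100-(✓)  1101-(✓)
size-2^2 implicants → --010(✓)  --011(✓)  --111(✓)  -0-01(✓)  -0-11(✓)  -00-1(✓)  -001-(✓)  -01-1(✓)  -1-11(✓)  -101-(✓)  0--11(✓)  0-01-(✓)  0-1-1  00--1(✓)  01-1-  1--11(✓)  1-0-0(✓)  1-0-1(✓)  1-00-(✓)  1-01-(✓)  10--1(✓)  10-1-  100--(✓)  110--(✓)
size-2^3 implicants → ---11  --01-  -0--1  1-0--
Unchecked terms (primes): ---11, --01-, -0--1, 0-1-1, 0010-, 01-1-, 1-0--, 10-1-, 11-00
Minterm coverage:
  m1 ⊆ -0--1 [E]
  m2 ⊆ --01- [E]
  m3 ⊆ ---11,--01-,-0--1
  m4 ⊆ 0010- [E]
  m5 ⊆ -0--1,0-1-1,0010-
  m7 ⊆ ---11,-0--1,0-1-1
  m10 ⊆ --01-,01-1-
  m11 ⊆ ---11,--01-,01-1-
  m13 ⊆ 0-1-1 [E]
  m14 ⊆ 01-1- [E]
  m15 ⊆ ---11,0-1-1,01-1-
  m16 ⊆ 1-0-- [E]
  m17 ⊆ -0--1,1-0--
  m18 ⊆ --01-,1-0--,10-1-
  m19 ⊆ ---11,--01-,-0--1,1-0--,10-1-
  m21 ⊆ -0--1 [E]
  m22 ⊆ 10-1- [E]
  m24 ⊆ 1-0--,11-00
  m25 ⊆ 1-0-- [E]
  m26 ⊆ --01-,1-0--
  m27 ⊆ ---11,--01-,1-0--
  m28 ⊆ 11-00 [E]
  m31 ⊆ ---11 [E]
E = {---11, --01-, -0--1, 0-1-1, 0010-, 01-1-, 1-0--, 10-1-, 11-00}

9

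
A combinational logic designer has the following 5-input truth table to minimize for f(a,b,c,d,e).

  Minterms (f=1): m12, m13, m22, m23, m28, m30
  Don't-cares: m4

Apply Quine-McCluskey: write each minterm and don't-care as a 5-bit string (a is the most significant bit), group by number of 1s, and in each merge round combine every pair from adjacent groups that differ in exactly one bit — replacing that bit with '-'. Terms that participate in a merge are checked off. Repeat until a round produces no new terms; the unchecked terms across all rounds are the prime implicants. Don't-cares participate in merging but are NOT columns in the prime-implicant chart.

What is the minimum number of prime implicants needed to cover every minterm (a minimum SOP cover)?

size-2^0 implicants → 00100(✓)  01100(✓)  01101(✓)  10110(✓)  10111(✓)  11100(✓)  11110(✓)
size-2^1 implicants → -1100  0-100  0110-  1-110  1011-  111-0
Unchecked terms (primes): -1100, 0-100, 0110-, 1-110, 1011-, 111-0
Minterm coverage:
  m12 ⊆ -1100,0-100,0110-
  m13 ⊆ 0110- [E]
  m22 ⊆ 1-110,1011-
  m23 ⊆ 1011- [E]
  m28 ⊆ -1100,111-0
  m30 ⊆ 1-110,111-0
E = {0110-, 1011-}
Petrick residual → 111-0
Cover = a'bcd' + ab'cd + abce'  |cover|=3

3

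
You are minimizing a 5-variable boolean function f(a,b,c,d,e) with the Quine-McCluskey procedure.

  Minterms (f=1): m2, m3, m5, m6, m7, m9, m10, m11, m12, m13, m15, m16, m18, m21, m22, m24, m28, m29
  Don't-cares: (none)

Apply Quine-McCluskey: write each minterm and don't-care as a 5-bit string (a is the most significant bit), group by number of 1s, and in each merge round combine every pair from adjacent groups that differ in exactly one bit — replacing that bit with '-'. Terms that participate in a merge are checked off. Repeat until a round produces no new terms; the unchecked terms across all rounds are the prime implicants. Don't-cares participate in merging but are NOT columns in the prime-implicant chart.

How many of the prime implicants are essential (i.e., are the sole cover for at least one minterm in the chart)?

size-2^0 implicants → 00010(✓)  00011(✓)  00101(✓)  00110(✓)  00111(✓)  01001(✓)  01010(✓)  01011(✓)  01100(✓)  01101(✓)  01111(✓)  10000(✓)  10010(✓)  10101(✓)  10110(✓)  11000(✓)  11100(✓)  11101(✓)
size-2^1 implicants → -0010(✓)  -0101(✓)  -0110(✓)  -1100(✓)  -1101(✓)  0-010(✓)  0-011(✓)  0-101(✓)  0-111(✓)  00-10(✓)  00-11(✓)  0001-(✓)  001-1(✓)  0011-(✓)  01-01(✓)  01-11(✓)  010-1(✓)  0101-(✓)  011-1(✓)  0110-(✓)  1-000  1-101(✓)  10-10(✓)  100-0  11-00  1110-(✓)
size-2^2 implicants → --101  -0-10  -110-  0--11  0-01-  0-1-1  00-1-  01--1
Unchecked terms (primes): --101, -0-10, -110-, 0--11, 0-01-, 0-1-1, 00-1-, 01--1, 1-000, 100-0, 11-00
Minterm coverage:
  m2 ⊆ -0-10,0-01-,00-1-
  m3 ⊆ 0--11,0-01-,00-1-
  m5 ⊆ --101,0-1-1
  m6 ⊆ -0-10,00-1-
  m7 ⊆ 0--11,0-1-1,00-1-
  m9 ⊆ 01--1 [E]
  m10 ⊆ 0-01- [E]
  m11 ⊆ 0--11,0-01-,01--1
  m12 ⊆ -110- [E]
  m13 ⊆ --101,-110-,0-1-1,01--1
  m15 ⊆ 0--11,0-1-1,01--1
  m16 ⊆ 1-000,100-0
  m18 ⊆ -0-10,100-0
  m21 ⊆ --101 [E]
  m22 ⊆ -0-10 [E]
  m24 ⊆ 1-000,11-00
  m28 ⊆ -110-,11-00
  m29 ⊆ --101,-110-
E = {--101, -0-10, -110-, 0-01-, 01--1}

5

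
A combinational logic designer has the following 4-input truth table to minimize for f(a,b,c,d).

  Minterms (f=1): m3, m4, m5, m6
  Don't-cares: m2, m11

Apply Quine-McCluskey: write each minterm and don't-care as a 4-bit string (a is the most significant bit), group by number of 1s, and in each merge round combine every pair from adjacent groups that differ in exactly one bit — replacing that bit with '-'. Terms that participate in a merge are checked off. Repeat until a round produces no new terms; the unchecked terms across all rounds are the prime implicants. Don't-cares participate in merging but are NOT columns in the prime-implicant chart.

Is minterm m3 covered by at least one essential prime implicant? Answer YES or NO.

NO

[col 0] 0010*, 0011*, 0100*, 0101*, 0110*, 1011*
[col 1] -011, 0-10, 001-, 01-0, 010-
Prime implicants: -011, 0-10, 001-, 01-0, 010-
PI chart (minterm → PIs covering it):
  3 | -011,001-
  4 | 01-0,010-
  5 | 010-  (sole → essential)
  6 | 0-10,01-0
Essential prime implicants: 010-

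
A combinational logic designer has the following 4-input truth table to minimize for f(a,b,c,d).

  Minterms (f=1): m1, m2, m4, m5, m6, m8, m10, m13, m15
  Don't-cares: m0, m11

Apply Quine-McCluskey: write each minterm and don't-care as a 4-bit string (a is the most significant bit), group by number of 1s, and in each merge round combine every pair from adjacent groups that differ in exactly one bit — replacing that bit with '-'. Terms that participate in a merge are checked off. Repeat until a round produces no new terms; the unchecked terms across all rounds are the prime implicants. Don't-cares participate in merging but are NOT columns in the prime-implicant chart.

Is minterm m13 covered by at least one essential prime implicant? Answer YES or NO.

NO

size-2^0 implicants → 0000(✓)  0001(✓)  0010(✓)  0100(✓)  0101(✓)  0110(✓)  1000(✓)  1010(✓)  1011(✓)  1101(✓)  1111(✓)
size-2^1 implicants → -000(✓)  -010(✓)  -101  0-00(✓)  0-01(✓)  0-10(✓)  00-0(✓)  000-(✓)  01-0(✓)  010-(✓)  1-11  10-0(✓)  101-  11-1
size-2^2 implicants → -0-0  0--0  0-0-
Unchecked terms (primes): -0-0, -101, 0--0, 0-0-, 1-11, 101-, 11-1
Minterm coverage:
  m1 ⊆ 0-0- [E]
  m2 ⊆ -0-0,0--0
  m4 ⊆ 0--0,0-0-
  m5 ⊆ -101,0-0-
  m6 ⊆ 0--0 [E]
  m8 ⊆ -0-0 [E]
  m10 ⊆ -0-0,101-
  m13 ⊆ -101,11-1
  m15 ⊆ 1-11,11-1
E = {-0-0, 0--0, 0-0-}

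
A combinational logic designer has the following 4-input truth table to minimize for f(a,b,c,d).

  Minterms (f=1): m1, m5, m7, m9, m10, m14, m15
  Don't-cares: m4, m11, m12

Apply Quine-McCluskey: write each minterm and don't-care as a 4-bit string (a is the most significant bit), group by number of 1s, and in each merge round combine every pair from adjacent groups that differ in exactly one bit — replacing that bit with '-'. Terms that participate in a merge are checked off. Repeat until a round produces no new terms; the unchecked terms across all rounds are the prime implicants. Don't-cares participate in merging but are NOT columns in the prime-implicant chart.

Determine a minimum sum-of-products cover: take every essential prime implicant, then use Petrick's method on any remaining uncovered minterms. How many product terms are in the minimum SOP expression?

3

size-2^0 implicants → 0001(✓)  0100(✓)  0101(✓)  0111(✓)  1001(✓)  1010(✓)  1011(✓)  1100(✓)  1110(✓)  1111(✓)
size-2^1 implicants → -001  -100  -111  0-01  01-1  010-  1-10(✓)  1-11(✓)  10-1  101-(✓)  11-0  111-(✓)
size-2^2 implicants → 1-1-
Unchecked terms (primes): -001, -100, -111, 0-01, 01-1, 010-, 1-1-, 10-1, 11-0
Minterm coverage:
  m1 ⊆ -001,0-01
  m5 ⊆ 0-01,01-1,010-
  m7 ⊆ -111,01-1
  m9 ⊆ -001,10-1
  m10 ⊆ 1-1- [E]
  m14 ⊆ 1-1-,11-0
  m15 ⊆ -111,1-1-
E = {1-1-}
Petrick residual → -001, 01-1
Cover = b'c'd + a'bd + ac  |cover|=3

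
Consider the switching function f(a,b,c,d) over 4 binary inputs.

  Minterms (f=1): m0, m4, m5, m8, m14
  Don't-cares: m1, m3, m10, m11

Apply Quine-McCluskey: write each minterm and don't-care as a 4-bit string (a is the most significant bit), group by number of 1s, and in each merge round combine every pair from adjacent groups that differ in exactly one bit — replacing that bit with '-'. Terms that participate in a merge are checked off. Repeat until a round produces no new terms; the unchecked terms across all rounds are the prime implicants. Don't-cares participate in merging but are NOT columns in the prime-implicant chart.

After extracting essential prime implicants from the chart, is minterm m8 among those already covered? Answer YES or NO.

size-2^0 implicants → 0000(✓)  0001(✓)  0011(✓)  0100(✓)  0101(✓)  1000(✓)  1010(✓)  1011(✓)  1110(✓)
size-2^1 implicants → -000  -011  0-00(✓)  0-01(✓)  00-1  000-(✓)  010-(✓)  1-10  10-0  101-
size-2^2 implicants → 0-0-
Unchecked terms (primes): -000, -011, 0-0-, 00-1, 1-10, 10-0, 101-
Minterm coverage:
  m0 ⊆ -000,0-0-
  m4 ⊆ 0-0- [E]
  m5 ⊆ 0-0- [E]
  m8 ⊆ -000,10-0
  m14 ⊆ 1-10 [E]
E = {0-0-, 1-10}

NO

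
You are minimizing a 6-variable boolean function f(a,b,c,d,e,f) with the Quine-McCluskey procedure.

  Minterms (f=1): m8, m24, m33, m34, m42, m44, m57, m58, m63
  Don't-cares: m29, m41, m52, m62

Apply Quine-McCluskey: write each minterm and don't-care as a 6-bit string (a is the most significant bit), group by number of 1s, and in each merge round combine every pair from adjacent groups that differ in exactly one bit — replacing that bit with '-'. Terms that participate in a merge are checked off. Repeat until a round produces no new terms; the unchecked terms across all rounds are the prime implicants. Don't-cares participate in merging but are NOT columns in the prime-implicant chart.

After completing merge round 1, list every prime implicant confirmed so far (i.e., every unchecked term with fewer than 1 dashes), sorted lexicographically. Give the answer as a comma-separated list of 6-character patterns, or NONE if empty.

[col 0] 001000*, 011000*, 011101, 100001*, 100010*, 101001*, 101010*, 101100, 110100, 111001*, 111010*, 111110*, 111111*
[col 1] 0-1000, 1-1001, 1-1010, 10-001, 10-010, 111-10, 11111-
Prime implicants: 0-1000, 011101, 1-1001, 1-1010, 10-001, 10-010, 101100, 110100, 111-10, 11111-

011101, 101100, 110100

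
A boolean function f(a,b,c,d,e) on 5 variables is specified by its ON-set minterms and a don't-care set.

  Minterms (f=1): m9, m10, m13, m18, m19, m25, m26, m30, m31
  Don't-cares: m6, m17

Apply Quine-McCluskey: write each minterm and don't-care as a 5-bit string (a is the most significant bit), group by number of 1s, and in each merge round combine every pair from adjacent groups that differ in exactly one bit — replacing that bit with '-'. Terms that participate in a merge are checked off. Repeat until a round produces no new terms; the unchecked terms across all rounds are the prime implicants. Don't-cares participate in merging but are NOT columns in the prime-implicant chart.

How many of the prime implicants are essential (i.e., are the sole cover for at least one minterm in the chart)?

3

size-2^0 implicants → 00110  01001(✓)  01010(✓)  01101(✓)  10001(✓)  10010(✓)  10011(✓)  11001(✓)  11010(✓)  11110(✓)  11111(✓)
size-2^1 implicants → -1001  -1010  01-01  1-001  1-010  100-1  1001-  11-10  1111-
Unchecked terms (primes): -1001, -1010, 00110, 01-01, 1-001, 1-010, 100-1, 1001-, 11-10, 1111-
Minterm coverage:
  m9 ⊆ -1001,01-01
  m10 ⊆ -1010 [E]
  m13 ⊆ 01-01 [E]
  m18 ⊆ 1-010,1001-
  m19 ⊆ 100-1,1001-
  m25 ⊆ -1001,1-001
  m26 ⊆ -1010,1-010,11-10
  m30 ⊆ 11-10,1111-
  m31 ⊆ 1111- [E]
E = {-1010, 01-01, 1111-}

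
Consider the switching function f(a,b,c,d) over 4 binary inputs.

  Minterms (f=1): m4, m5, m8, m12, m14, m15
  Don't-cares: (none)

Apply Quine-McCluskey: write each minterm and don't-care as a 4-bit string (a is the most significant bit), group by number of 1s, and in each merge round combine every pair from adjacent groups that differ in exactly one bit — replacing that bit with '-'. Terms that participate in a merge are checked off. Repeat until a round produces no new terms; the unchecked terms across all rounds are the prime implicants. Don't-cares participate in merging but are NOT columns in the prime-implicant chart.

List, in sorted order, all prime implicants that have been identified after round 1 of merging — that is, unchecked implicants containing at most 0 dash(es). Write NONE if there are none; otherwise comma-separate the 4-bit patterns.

NONE

[col 0] 0100*, 0101*, 1000*, 1100*, 1110*, 1111*
[col 1] -100, 010-, 1-00, 11-0, 111-
Prime implicants: -100, 010-, 1-00, 11-0, 111-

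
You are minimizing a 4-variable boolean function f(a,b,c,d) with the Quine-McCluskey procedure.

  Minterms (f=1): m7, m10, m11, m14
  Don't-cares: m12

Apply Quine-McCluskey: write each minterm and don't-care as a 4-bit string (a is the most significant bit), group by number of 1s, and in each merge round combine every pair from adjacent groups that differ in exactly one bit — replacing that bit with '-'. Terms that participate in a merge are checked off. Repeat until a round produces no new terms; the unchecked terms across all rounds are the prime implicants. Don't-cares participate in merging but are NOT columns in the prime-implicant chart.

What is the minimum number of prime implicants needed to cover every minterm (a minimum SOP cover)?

3

[col 0] 0111, 1010*, 1011*, 1100*, 1110*
[col 1] 1-10, 101-, 11-0
Prime implicants: 0111, 1-10, 101-, 11-0
PI chart (minterm → PIs covering it):
  7 | 0111  (sole → essential)
  10 | 1-10,101-
  11 | 101-  (sole → essential)
  14 | 1-10,11-0
Essential prime implicants: 0111, 101-
Petrick residual → 1-10
Minimum SOP uses 3 PIs: a'bcd + acd' + ab'c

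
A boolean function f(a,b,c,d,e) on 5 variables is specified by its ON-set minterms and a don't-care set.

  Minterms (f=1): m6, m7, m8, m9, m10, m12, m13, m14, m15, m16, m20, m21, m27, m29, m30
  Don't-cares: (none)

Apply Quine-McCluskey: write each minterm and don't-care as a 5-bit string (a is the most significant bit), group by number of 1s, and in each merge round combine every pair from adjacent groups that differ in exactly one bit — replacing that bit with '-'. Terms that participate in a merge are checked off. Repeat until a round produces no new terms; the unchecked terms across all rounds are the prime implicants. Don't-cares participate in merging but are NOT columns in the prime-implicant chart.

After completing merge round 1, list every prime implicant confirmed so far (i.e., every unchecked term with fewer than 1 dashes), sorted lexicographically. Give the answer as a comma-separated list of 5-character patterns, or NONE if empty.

size-2^0 implicants → 00110(✓)  00111(✓)  01000(✓)  01001(✓)  01010(✓)  01100(✓)  01101(✓)  01110(✓)  01111(✓)  10000(✓)  10100(✓)  10101(✓)  11011  11101(✓)  11110(✓)
size-2^1 implicants → -1101  -1110  0-110(✓)  0-111(✓)  0011-(✓)  01-00(✓)  01-01(✓)  01-10(✓)  010-0(✓)  0100-(✓)  011-0(✓)  011-1(✓)  0110-(✓)  0111-(✓)  1-101  10-00  1010-
size-2^2 implicants → 0-11-  01--0  01-0-  011--
Unchecked terms (primes): -1101, -1110, 0-11-, 01--0, 01-0-, 011--, 1-101, 10-00, 1010-, 11011

11011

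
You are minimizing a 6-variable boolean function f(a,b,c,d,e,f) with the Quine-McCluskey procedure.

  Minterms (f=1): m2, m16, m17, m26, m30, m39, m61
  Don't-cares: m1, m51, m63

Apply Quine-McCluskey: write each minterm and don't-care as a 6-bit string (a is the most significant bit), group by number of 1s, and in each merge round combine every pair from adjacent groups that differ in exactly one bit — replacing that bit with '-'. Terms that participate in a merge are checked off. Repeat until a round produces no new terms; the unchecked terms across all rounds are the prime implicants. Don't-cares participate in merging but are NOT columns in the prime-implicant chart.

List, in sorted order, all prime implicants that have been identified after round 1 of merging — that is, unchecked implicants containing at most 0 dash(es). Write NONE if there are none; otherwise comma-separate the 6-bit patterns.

000010, 100111, 110011

Round 0: 000001✓ 000010 010000✓ 010001✓ 011010✓ 011110✓ 100111 110011 111101✓ 111111✓
Round 1: 0-0001 01000- 011-10 1111-1
PIs = {0-0001, 000010, 01000-, 011-10, 100111, 110011, 1111-1}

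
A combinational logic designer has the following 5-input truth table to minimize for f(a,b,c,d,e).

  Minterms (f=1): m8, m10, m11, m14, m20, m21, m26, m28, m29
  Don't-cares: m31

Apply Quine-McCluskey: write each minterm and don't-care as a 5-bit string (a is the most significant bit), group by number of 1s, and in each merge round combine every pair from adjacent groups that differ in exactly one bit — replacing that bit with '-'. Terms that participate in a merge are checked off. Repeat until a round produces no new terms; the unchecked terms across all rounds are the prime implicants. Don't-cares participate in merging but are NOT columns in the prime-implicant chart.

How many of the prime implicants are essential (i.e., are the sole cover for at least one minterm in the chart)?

5

[col 0] 01000*, 01010*, 01011*, 01110*, 10100*, 10101*, 11010*, 11100*, 11101*, 11111*
[col 1] -1010, 01-10, 010-0, 0101-, 1-100*, 1-101*, 1010-*, 111-1, 1110-*
[col 2] 1-10-
Prime implicants: -1010, 01-10, 010-0, 0101-, 1-10-, 111-1
PI chart (minterm → PIs covering it):
  8 | 010-0  (sole → essential)
  10 | -1010,01-10,010-0,0101-
  11 | 0101-  (sole → essential)
  14 | 01-10  (sole → essential)
  20 | 1-10-  (sole → essential)
  21 | 1-10-  (sole → essential)
  26 | -1010  (sole → essential)
  28 | 1-10-  (sole → essential)
  29 | 1-10-,111-1
Essential prime implicants: -1010, 01-10, 010-0, 0101-, 1-10-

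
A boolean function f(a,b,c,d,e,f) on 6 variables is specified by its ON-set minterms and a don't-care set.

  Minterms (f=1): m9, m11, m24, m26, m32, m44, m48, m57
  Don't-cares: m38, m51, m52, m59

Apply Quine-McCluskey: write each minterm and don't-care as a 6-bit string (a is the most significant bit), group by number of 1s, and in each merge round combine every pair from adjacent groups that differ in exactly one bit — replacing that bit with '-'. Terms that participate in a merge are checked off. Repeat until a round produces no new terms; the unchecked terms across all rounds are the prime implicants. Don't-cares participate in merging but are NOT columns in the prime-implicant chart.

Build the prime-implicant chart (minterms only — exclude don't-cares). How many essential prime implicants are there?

Round 0: 001001✓ 001011✓ 011000✓ 011010✓ 100000✓ 100110 101100 110000✓ 110011✓ 110100✓ 111001✓ 111011✓
Round 1: 0010-1 0110-0 1-0000 11-011 110-00 1110-1
PIs = {0010-1, 0110-0, 1-0000, 100110, 101100, 11-011, 110-00, 1110-1}
Coverage chart:
  m9: 0010-1 ←essential
  m11: 0010-1 ←essential
  m24: 0110-0 ←essential
  m26: 0110-0 ←essential
  m32: 1-0000 ←essential
  m44: 101100 ←essential
  m48: 1-0000,110-00
  m57: 1110-1 ←essential
Essential: 0010-1, 0110-0, 1-0000, 101100, 1110-1

5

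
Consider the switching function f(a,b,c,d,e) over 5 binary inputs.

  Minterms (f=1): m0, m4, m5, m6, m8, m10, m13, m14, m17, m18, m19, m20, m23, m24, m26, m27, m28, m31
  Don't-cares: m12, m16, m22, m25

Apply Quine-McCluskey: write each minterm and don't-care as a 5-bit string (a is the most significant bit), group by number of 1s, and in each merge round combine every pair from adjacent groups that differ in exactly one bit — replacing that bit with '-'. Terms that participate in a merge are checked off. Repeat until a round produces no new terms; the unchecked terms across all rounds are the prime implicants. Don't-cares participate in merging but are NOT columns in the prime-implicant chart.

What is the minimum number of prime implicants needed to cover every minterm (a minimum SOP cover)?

size-2^0 implicants → 00000(✓)  00100(✓)  00101(✓)  00110(✓)  01000(✓)  01010(✓)  01100(✓)  01101(✓)  01110(✓)  10000(✓)  10001(✓)  10010(✓)  10011(✓)  10100(✓)  10110(✓)  10111(✓)  11000(✓)  11001(✓)  11010(✓)  11011(✓)  11100(✓)  11111(✓)
size-2^1 implicants → -0000(✓)  -0100(✓)  -0110(✓)  -1000(✓)  -1010(✓)  -1100(✓)  0-000(✓)  0-100(✓)  0-101(✓)  0-110(✓)  00-00(✓)  001-0(✓)  0010-(✓)  01-00(✓)  01-10(✓)  010-0(✓)  011-0(✓)  0110-(✓)  1-000(✓)  1-001(✓)  1-010(✓)  1-011(✓)  1-100(✓)  1-111(✓)  10-00(✓)  10-10(✓)  10-11(✓)  100-0(✓)  100-1(✓)  1000-(✓)  1001-(✓)  101-0(✓)  1011-(✓)  11-00(✓)  11-11(✓)  110-0(✓)  110-1(✓)  1100-(✓)  1101-(✓)
size-2^2 implicants → --000(✓)  --100(✓)  -0-00(✓)  -01-0  -1-00(✓)  -10-0  0--00(✓)  0-1-0  0-10-  01--0  1--00(✓)  1--11  1-0-0(✓)  1-0-1(✓)  1-00-(✓)  1-01-(✓)  10--0  10-1-  100--(✓)  110--(✓)
size-2^3 implicants → ---00  1-0--
Unchecked terms (primes): ---00, -01-0, -10-0, 0-1-0, 0-10-, 01--0, 1--11, 1-0--, 10--0, 10-1-
Minterm coverage:
  m0 ⊆ ---00 [E]
  m4 ⊆ ---00,-01-0,0-1-0,0-10-
  m5 ⊆ 0-10- [E]
  m6 ⊆ -01-0,0-1-0
  m8 ⊆ ---00,-10-0,01--0
  m10 ⊆ -10-0,01--0
  m13 ⊆ 0-10- [E]
  m14 ⊆ 0-1-0,01--0
  m17 ⊆ 1-0-- [E]
  m18 ⊆ 1-0--,10--0,10-1-
  m19 ⊆ 1--11,1-0--,10-1-
  m20 ⊆ ---00,-01-0,10--0
  m23 ⊆ 1--11,10-1-
  m24 ⊆ ---00,-10-0,1-0--
  m26 ⊆ -10-0,1-0--
  m27 ⊆ 1--11,1-0--
  m28 ⊆ ---00 [E]
  m31 ⊆ 1--11 [E]
E = {---00, 0-10-, 1--11, 1-0--}
Petrick residual → -01-0, 01--0
Cover = d'e' + b'ce' + a'cd' + a'be' + ade + ac'  |cover|=6

6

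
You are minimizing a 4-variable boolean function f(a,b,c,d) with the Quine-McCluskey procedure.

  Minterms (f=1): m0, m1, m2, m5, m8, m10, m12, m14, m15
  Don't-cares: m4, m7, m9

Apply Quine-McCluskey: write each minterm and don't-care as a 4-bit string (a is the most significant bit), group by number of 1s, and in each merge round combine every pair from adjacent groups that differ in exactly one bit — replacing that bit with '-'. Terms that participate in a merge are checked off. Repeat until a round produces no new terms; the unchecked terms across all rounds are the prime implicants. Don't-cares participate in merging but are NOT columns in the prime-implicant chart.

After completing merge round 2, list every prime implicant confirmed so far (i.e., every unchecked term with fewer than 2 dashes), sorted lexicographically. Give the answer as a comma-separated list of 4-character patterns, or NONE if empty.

[col 0] 0000*, 0001*, 0010*, 0100*, 0101*, 0111*, 1000*, 1001*, 1010*, 1100*, 1110*, 1111*
[col 1] -000*, -001*, -010*, -100*, -111, 0-00*, 0-01*, 00-0*, 000-*, 01-1, 010-*, 1-00*, 1-10*, 10-0*, 100-*, 11-0*, 111-
[col 2] --00, -0-0, -00-, 0-0-, 1--0
Prime implicants: --00, -0-0, -00-, -111, 0-0-, 01-1, 1--0, 111-

-111, 01-1, 111-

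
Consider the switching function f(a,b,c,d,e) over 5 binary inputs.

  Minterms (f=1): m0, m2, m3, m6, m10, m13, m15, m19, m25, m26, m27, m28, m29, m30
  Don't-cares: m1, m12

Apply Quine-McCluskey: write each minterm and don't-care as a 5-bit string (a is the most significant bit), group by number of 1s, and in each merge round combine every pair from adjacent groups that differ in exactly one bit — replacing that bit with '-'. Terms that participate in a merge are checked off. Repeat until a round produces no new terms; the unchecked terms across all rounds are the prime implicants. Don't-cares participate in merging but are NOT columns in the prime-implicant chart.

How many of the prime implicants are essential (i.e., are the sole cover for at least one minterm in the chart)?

Round 0: 00000✓ 00001✓ 00010✓ 00011✓ 00110✓ 01010✓ 01100✓ 01101✓ 01111✓ 10011✓ 11001✓ 11010✓ 11011✓ 11100✓ 11101✓ 11110✓
Round 1: -0011 -1010 -1100✓ -1101✓ 0-010 00-10 000-0✓ 000-1✓ 0000-✓ 0001-✓ 011-1 0110-✓ 1-011 11-01 11-10 110-1 1101- 111-0 1110-✓
Round 2: -110- 000--
PIs = {-0011, -1010, -110-, 0-010, 00-10, 000--, 011-1, 1-011, 11-01, 11-10, 110-1, 1101-, 111-0}
Coverage chart:
  m0: 000-- ←essential
  m2: 0-010,00-10,000--
  m3: -0011,000--
  m6: 00-10 ←essential
  m10: -1010,0-010
  m13: -110-,011-1
  m15: 011-1 ←essential
  m19: -0011,1-011
  m25: 11-01,110-1
  m26: -1010,11-10,1101-
  m27: 1-011,110-1,1101-
  m28: -110-,111-0
  m29: -110-,11-01
  m30: 11-10,111-0
Essential: 00-10, 000--, 011-1

3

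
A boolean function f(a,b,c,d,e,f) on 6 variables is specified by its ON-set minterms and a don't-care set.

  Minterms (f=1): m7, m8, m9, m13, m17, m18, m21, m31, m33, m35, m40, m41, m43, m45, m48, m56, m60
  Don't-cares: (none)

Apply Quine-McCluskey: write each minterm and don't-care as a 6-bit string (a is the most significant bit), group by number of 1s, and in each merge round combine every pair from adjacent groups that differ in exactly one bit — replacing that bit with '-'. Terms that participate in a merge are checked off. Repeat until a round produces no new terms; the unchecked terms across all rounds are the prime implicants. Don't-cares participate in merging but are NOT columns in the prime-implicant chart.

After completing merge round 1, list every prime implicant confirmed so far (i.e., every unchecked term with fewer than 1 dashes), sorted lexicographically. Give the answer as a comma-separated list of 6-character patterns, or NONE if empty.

000111, 010010, 011111

Round 0: 000111 001000✓ 001001✓ 001101✓ 010001✓ 010010 010101✓ 011111 100001✓ 100011✓ 101000✓ 101001✓ 101011✓ 101101✓ 110000✓ 111000✓ 111100✓
Round 1: -01000✓ -01001✓ -01101✓ 001-01✓ 00100-✓ 010-01 1-1000 10-001✓ 10-011✓ 1000-1✓ 101-01✓ 1010-1✓ 10100-✓ 11-000 111-00
Round 2: -01-01 -0100- 10-0-1
PIs = {-01-01, -0100-, 000111, 010-01, 010010, 011111, 1-1000, 10-0-1, 11-000, 111-00}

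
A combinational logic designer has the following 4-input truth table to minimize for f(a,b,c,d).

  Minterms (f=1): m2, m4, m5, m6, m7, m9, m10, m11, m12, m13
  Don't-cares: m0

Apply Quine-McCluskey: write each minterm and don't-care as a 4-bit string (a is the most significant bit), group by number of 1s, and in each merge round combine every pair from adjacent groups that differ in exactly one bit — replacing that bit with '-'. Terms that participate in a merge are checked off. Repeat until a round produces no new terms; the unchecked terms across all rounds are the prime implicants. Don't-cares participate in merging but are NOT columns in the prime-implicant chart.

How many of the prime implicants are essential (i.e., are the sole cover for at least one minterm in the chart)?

2

Round 0: 0000✓ 0010✓ 0100✓ 0101✓ 0110✓ 0111✓ 1001✓ 1010✓ 1011✓ 1100✓ 1101✓
Round 1: -010 -100✓ -101✓ 0-00✓ 0-10✓ 00-0✓ 01-0✓ 01-1✓ 010-✓ 011-✓ 1-01 10-1 101- 110-✓
Round 2: -10- 0--0 01--
PIs = {-010, -10-, 0--0, 01--, 1-01, 10-1, 101-}
Coverage chart:
  m2: -010,0--0
  m4: -10-,0--0,01--
  m5: -10-,01--
  m6: 0--0,01--
  m7: 01-- ←essential
  m9: 1-01,10-1
  m10: -010,101-
  m11: 10-1,101-
  m12: -10- ←essential
  m13: -10-,1-01
Essential: -10-, 01--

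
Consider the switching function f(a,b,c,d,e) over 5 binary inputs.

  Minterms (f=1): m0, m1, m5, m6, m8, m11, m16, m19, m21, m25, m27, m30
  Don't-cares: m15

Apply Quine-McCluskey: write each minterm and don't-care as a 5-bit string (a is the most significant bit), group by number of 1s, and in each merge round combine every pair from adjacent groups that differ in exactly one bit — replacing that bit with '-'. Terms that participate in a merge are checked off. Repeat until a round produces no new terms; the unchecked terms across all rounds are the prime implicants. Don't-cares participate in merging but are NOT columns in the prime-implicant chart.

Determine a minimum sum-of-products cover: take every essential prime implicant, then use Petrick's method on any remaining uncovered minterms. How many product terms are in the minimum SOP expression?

9

Round 0: 00000✓ 00001✓ 00101✓ 00110 01000✓ 01011✓ 01111✓ 10000✓ 10011✓ 10101✓ 11001✓ 11011✓ 11110
Round 1: -0000 -0101 -1011 0-000 00-01 0000- 01-11 1-011 110-1
PIs = {-0000, -0101, -1011, 0-000, 00-01, 0000-, 00110, 01-11, 1-011, 110-1, 11110}
Coverage chart:
  m0: -0000,0-000,0000-
  m1: 00-01,0000-
  m5: -0101,00-01
  m6: 00110 ←essential
  m8: 0-000 ←essential
  m11: -1011,01-11
  m16: -0000 ←essential
  m19: 1-011 ←essential
  m21: -0101 ←essential
  m25: 110-1 ←essential
  m27: -1011,1-011,110-1
  m30: 11110 ←essential
Essential: -0000, -0101, 0-000, 00110, 1-011, 110-1, 11110
Petrick residual → -1011, 00-01
Min cover (9 terms): b'c'd'e' + b'cd'e + bc'de + a'c'd'e' + a'b'd'e + a'b'cde' + ac'de + abc'e + abcde'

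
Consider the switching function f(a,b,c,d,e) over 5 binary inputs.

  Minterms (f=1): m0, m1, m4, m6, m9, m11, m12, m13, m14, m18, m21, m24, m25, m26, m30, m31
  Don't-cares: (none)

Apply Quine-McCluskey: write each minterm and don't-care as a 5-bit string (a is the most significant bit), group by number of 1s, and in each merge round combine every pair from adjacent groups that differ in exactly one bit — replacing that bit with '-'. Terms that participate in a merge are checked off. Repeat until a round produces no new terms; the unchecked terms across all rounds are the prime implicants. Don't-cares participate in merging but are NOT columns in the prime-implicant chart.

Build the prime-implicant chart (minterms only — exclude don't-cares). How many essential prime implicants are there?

Round 0: 00000✓ 00001✓ 00100✓ 00110✓ 01001✓ 01011✓ 01100✓ 01101✓ 01110✓ 10010✓ 10101 11000✓ 11001✓ 11010✓ 11110✓ 11111✓
Round 1: -1001 -1110 0-001 0-100✓ 0-110✓ 00-00 0000- 001-0✓ 01-01 010-1 011-0✓ 0110- 1-010 11-10 110-0 1100- 1111-
Round 2: 0-1-0
PIs = {-1001, -1110, 0-001, 0-1-0, 00-00, 0000-, 01-01, 010-1, 0110-, 1-010, 10101, 11-10, 110-0, 1100-, 1111-}
Coverage chart:
  m0: 00-00,0000-
  m1: 0-001,0000-
  m4: 0-1-0,00-00
  m6: 0-1-0 ←essential
  m9: -1001,0-001,01-01,010-1
  m11: 010-1 ←essential
  m12: 0-1-0,0110-
  m13: 01-01,0110-
  m14: -1110,0-1-0
  m18: 1-010 ←essential
  m21: 10101 ←essential
  m24: 110-0,1100-
  m25: -1001,1100-
  m26: 1-010,11-10,110-0
  m30: -1110,11-10,1111-
  m31: 1111- ←essential
Essential: 0-1-0, 010-1, 1-010, 10101, 1111-

5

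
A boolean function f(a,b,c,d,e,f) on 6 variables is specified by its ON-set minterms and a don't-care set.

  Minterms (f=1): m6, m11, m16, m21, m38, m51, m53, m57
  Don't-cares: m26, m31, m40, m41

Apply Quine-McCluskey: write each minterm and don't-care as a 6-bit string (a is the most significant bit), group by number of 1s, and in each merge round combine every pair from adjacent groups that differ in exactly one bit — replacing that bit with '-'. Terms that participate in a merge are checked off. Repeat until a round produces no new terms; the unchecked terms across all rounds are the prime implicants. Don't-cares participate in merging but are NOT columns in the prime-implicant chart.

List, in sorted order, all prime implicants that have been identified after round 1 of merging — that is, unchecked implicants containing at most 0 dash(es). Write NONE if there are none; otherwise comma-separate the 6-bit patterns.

001011, 010000, 011010, 011111, 110011

size-2^0 implicants → 000110(✓)  001011  010000  010101(✓)  011010  011111  100110(✓)  101000(✓)  101001(✓)  110011  110101(✓)  111001(✓)
size-2^1 implicants → -00110  -10101  1-1001  10100-
Unchecked terms (primes): -00110, -10101, 001011, 010000, 011010, 011111, 1-1001, 10100-, 110011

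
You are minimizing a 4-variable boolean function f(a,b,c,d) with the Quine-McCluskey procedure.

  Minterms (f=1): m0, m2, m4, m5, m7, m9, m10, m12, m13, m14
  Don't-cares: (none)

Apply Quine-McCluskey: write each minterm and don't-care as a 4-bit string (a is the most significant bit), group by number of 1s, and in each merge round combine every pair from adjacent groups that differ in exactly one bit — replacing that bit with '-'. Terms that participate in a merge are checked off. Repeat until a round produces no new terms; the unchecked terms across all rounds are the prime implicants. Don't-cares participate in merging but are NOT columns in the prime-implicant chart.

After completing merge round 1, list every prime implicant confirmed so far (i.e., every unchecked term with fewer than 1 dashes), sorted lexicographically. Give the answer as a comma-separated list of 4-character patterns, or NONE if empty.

[col 0] 0000*, 0010*, 0100*, 0101*, 0111*, 1001*, 1010*, 1100*, 1101*, 1110*
[col 1] -010, -100*, -101*, 0-00, 00-0, 01-1, 010-*, 1-01, 1-10, 11-0, 110-*
[col 2] -10-
Prime implicants: -010, -10-, 0-00, 00-0, 01-1, 1-01, 1-10, 11-0

NONE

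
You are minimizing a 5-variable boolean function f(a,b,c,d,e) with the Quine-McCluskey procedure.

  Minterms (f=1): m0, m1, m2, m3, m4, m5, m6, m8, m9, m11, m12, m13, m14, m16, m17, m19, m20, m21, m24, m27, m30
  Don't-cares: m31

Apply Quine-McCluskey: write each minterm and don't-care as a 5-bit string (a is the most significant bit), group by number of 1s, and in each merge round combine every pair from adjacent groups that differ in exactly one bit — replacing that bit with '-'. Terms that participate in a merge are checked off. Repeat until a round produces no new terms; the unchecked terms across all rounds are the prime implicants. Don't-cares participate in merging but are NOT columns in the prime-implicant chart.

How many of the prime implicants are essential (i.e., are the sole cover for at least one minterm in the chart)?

3

Round 0: 00000✓ 00001✓ 00010✓ 00011✓ 00100✓ 00101✓ 00110✓ 01000✓ 01001✓ 01011✓ 01100✓ 01101✓ 01110✓ 10000✓ 10001✓ 10011✓ 10100✓ 10101✓ 11000✓ 11011✓ 11110✓ 11111✓
Round 1: -0000✓ -0001✓ -0011✓ -0100✓ -0101✓ -1000✓ -1011✓ -1110 0-000✓ 0-001✓ 0-011✓ 0-100✓ 0-101✓ 0-110✓ 00-00✓ 00-01✓ 00-10✓ 000-0✓ 000-1✓ 0000-✓ 0001-✓ 001-0✓ 0010-✓ 01-00✓ 01-01✓ 010-1✓ 0100-✓ 011-0✓ 0110-✓ 1-000✓ 1-011✓ 10-00✓ 10-01✓ 100-1✓ 1000-✓ 1010-✓ 11-11 1111-
Round 2: --000 --011 -0-00✓ -0-01✓ -00-1 -000-✓ -010-✓ 0--00✓ 0--01✓ 0-0-1 0-00-✓ 0-1-0 0-10-✓ 00--0 00-0-✓ 000-- 01-0-✓ 10-0-✓
Round 3: -0-0- 0--0-
PIs = {--000, --011, -0-0-, -00-1, -1110, 0--0-, 0-0-1, 0-1-0, 00--0, 000--, 11-11, 1111-}
Coverage chart:
  m0: --000,-0-0-,0--0-,00--0,000--
  m1: -0-0-,-00-1,0--0-,0-0-1,000--
  m2: 00--0,000--
  m3: --011,-00-1,0-0-1,000--
  m4: -0-0-,0--0-,0-1-0,00--0
  m5: -0-0-,0--0-
  m6: 0-1-0,00--0
  m8: --000,0--0-
  m9: 0--0-,0-0-1
  m11: --011,0-0-1
  m12: 0--0-,0-1-0
  m13: 0--0- ←essential
  m14: -1110,0-1-0
  m16: --000,-0-0-
  m17: -0-0-,-00-1
  m19: --011,-00-1
  m20: -0-0- ←essential
  m21: -0-0- ←essential
  m24: --000 ←essential
  m27: --011,11-11
  m30: -1110,1111-
Essential: --000, -0-0-, 0--0-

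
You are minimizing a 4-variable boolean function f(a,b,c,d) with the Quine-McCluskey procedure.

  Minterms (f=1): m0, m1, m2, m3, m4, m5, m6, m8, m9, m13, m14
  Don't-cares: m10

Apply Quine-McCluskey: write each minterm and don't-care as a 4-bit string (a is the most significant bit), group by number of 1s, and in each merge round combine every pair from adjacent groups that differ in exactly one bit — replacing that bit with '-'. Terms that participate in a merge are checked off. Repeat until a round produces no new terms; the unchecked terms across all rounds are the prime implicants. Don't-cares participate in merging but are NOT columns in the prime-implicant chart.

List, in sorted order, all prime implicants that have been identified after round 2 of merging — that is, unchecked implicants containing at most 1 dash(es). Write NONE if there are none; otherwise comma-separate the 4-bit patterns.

Round 0: 0000✓ 0001✓ 0010✓ 0011✓ 0100✓ 0101✓ 0110✓ 1000✓ 1001✓ 1010✓ 1101✓ 1110✓
Round 1: -000✓ -001✓ -010✓ -101✓ -110✓ 0-00✓ 0-01✓ 0-10✓ 00-0✓ 00-1✓ 000-✓ 001-✓ 01-0✓ 010-✓ 1-01✓ 1-10✓ 10-0✓ 100-✓
Round 2: --01 --10 -0-0 -00- 0--0 0-0- 00--
PIs = {--01, --10, -0-0, -00-, 0--0, 0-0-, 00--}

NONE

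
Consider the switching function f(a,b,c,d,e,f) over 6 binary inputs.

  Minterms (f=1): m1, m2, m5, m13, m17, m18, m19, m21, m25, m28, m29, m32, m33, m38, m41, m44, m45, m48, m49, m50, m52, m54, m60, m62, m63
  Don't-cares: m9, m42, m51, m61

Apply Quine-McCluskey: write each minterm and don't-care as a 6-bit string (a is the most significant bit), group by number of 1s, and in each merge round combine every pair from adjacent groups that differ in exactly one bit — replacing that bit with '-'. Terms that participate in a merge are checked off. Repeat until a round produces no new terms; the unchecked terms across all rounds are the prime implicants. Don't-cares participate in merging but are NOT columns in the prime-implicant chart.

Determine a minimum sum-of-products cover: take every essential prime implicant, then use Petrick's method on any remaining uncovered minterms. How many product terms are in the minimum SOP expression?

10

size-2^0 implicants → 000001(✓)  000010(✓)  000101(✓)  001001(✓)  001101(✓)  010001(✓)  010010(✓)  010011(✓)  010101(✓)  011001(✓)  011100(✓)  011101(✓)  100000(✓)  100001(✓)  100110(✓)  101001(✓)  101010  101100(✓)  101101(✓)  110000(✓)  110001(✓)  110010(✓)  110011(✓)  110100(✓)  110110(✓)  111100(✓)  111101(✓)  111110(✓)  111111(✓)
size-2^1 implicants → -00001(✓)  -01001(✓)  -01101(✓)  -10001(✓)  -10010(✓)  -10011(✓)  -11100(✓)  -11101(✓)  0-0001(✓)  0-0010  0-0101(✓)  0-1001(✓)  0-1101(✓)  00-001(✓)  00-101(✓)  000-01(✓)  001-01(✓)  01-001(✓)  01-101(✓)  010-01(✓)  0100-1(✓)  01001-(✓)  011-01(✓)  01110-(✓)  1-0000(✓)  1-0001(✓)  1-0110  1-1100(✓)  1-1101(✓)  10-001(✓)  10000-(✓)  101-01(✓)  10110-(✓)  11-100(✓)  11-110(✓)  110-00(✓)  110-10(✓)  1100-0(✓)  1100-1(✓)  11000-(✓)  11001-(✓)  1101-0(✓)  1111-0(✓)  1111-1(✓)  11110-(✓)  11111-(✓)
size-2^2 implicants → --0001  --1101  -0-001  -01-01  -100-1  -1001-  -1110-  0--001(✓)  0--101(✓)  0-0-01(✓)  0-1-01(✓)  00--01(✓)  01--01(✓)  1-000-  1-110-  11-1-0  110--0  1100--  1111--
size-2^3 implicants → 0---01
Unchecked terms (primes): --0001, --1101, -0-001, -01-01, -100-1, -1001-, -1110-, 0---01, 0-0010, 1-000-, 1-0110, 1-110-, 101010, 11-1-0, 110--0, 1100--, 1111--
Minterm coverage:
  m1 ⊆ --0001,-0-001,0---01
  m2 ⊆ 0-0010 [E]
  m5 ⊆ 0---01 [E]
  m13 ⊆ --1101,-01-01,0---01
  m17 ⊆ --0001,-100-1,0---01
  m18 ⊆ -1001-,0-0010
  m19 ⊆ -100-1,-1001-
  m21 ⊆ 0---01 [E]
  m25 ⊆ 0---01 [E]
  m28 ⊆ -1110- [E]
  m29 ⊆ --1101,-1110-,0---01
  m32 ⊆ 1-000- [E]
  m33 ⊆ --0001,-0-001,1-000-
  m38 ⊆ 1-0110 [E]
  m41 ⊆ -0-001,-01-01
  m44 ⊆ 1-110- [E]
  m45 ⊆ --1101,-01-01,1-110-
  m48 ⊆ 1-000-,110--0,1100--
  m49 ⊆ --0001,-100-1,1-000-,1100--
  m50 ⊆ -1001-,110--0,1100--
  m52 ⊆ 11-1-0,110--0
  m54 ⊆ 1-0110,11-1-0,110--0
  m60 ⊆ -1110-,1-110-,11-1-0,1111--
  m62 ⊆ 11-1-0,1111--
  m63 ⊆ 1111-- [E]
E = {-1110-, 0---01, 0-0010, 1-000-, 1-0110, 1-110-, 1111--}
Petrick residual → -0-001, -100-1, 110--0
Cover = b'd'e'f + bc'd'f + bcde' + a'e'f + a'c'd'ef' + ac'd'e' + ac'def' + acde' + abc'f' + abcd  |cover|=10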